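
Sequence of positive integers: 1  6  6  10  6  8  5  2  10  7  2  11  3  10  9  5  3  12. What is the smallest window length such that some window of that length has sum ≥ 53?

add 1: running sum 1 < 53
add 6: running sum 7 < 53
add 6: running sum 13 < 53
add 10: running sum 23 < 53
add 6: running sum 29 < 53
add 8: running sum 37 < 53
add 5: running sum 42 < 53
add 2: running sum 44 < 53
end 8: [6, 6, 10, 6, 8, 5, 2, 10] sum 53, len 8
end 9: [6, 10, 6, 8, 5, 2, 10, 7] sum 54, len 8
end 10: [6, 10, 6, 8, 5, 2, 10, 7, 2] sum 56, len 9
end 11: [10, 6, 8, 5, 2, 10, 7, 2, 11] sum 61, len 9
end 12: [6, 8, 5, 2, 10, 7, 2, 11, 3] sum 54, len 9
end 13: [8, 5, 2, 10, 7, 2, 11, 3, 10] sum 58, len 9
end 14: [2, 10, 7, 2, 11, 3, 10, 9] sum 54, len 8
end 15: [10, 7, 2, 11, 3, 10, 9, 5] sum 57, len 8
end 16: [10, 7, 2, 11, 3, 10, 9, 5, 3] sum 60, len 9
end 17: [11, 3, 10, 9, 5, 3, 12] sum 53, len 7
Shortest qualifying length: 7.

7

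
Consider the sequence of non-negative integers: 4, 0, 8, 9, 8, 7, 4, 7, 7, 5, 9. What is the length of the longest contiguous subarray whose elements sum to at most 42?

[4] sum 4 len 1
[4, 0] sum 4 len 2
[4, 0, 8] sum 12 len 3
[4, 0, 8, 9] sum 21 len 4
[4, 0, 8, 9, 8] sum 29 len 5
[4, 0, 8, 9, 8, 7] sum 36 len 6
[4, 0, 8, 9, 8, 7, 4] sum 40 len 7
[9, 8, 7, 4, 7] sum 35 len 5
[9, 8, 7, 4, 7, 7] sum 42 len 6
[8, 7, 4, 7, 7, 5] sum 38 len 6
[7, 4, 7, 7, 5, 9] sum 39 len 6
Longest length seen: 7.

7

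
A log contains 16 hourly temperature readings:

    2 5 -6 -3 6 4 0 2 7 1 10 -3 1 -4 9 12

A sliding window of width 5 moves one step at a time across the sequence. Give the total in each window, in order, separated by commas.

4, 6, 1, 9, 19, 14, 20, 17, 16, 5, 13, 15

Sliding a size-5 window across the 16 values:
(2, 5, -6, -3, 6) → sum 4
(5, -6, -3, 6, 4) → sum 6
(-6, -3, 6, 4, 0) → sum 1
(-3, 6, 4, 0, 2) → sum 9
(6, 4, 0, 2, 7) → sum 19
(4, 0, 2, 7, 1) → sum 14
(0, 2, 7, 1, 10) → sum 20
(2, 7, 1, 10, -3) → sum 17
(7, 1, 10, -3, 1) → sum 16
(1, 10, -3, 1, -4) → sum 5
(10, -3, 1, -4, 9) → sum 13
(-3, 1, -4, 9, 12) → sum 15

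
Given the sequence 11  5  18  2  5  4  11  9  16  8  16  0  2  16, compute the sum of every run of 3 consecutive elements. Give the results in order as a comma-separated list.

Sliding a size-3 window across the 14 values:
[11, 5, 18] → sum 34
[5, 18, 2] → sum 25
[18, 2, 5] → sum 25
[2, 5, 4] → sum 11
[5, 4, 11] → sum 20
[4, 11, 9] → sum 24
[11, 9, 16] → sum 36
[9, 16, 8] → sum 33
[16, 8, 16] → sum 40
[8, 16, 0] → sum 24
[16, 0, 2] → sum 18
[0, 2, 16] → sum 18

34, 25, 25, 11, 20, 24, 36, 33, 40, 24, 18, 18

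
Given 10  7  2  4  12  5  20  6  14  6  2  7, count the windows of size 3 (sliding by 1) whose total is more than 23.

(10, 7, 2) → sum 19
(7, 2, 4) → sum 13
(2, 4, 12) → sum 18
(4, 12, 5) → sum 21
(12, 5, 20) → sum 37  > 23 ✓
(5, 20, 6) → sum 31  > 23 ✓
(20, 6, 14) → sum 40  > 23 ✓
(6, 14, 6) → sum 26  > 23 ✓
(14, 6, 2) → sum 22
(6, 2, 7) → sum 15
4 windows satisfy the condition.

4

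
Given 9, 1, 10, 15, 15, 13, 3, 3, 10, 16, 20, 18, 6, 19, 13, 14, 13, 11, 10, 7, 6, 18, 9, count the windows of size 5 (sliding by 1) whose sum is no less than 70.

5

(9, 1, 10, 15, 15) → sum 50
(1, 10, 15, 15, 13) → sum 54
(10, 15, 15, 13, 3) → sum 56
(15, 15, 13, 3, 3) → sum 49
(15, 13, 3, 3, 10) → sum 44
(13, 3, 3, 10, 16) → sum 45
(3, 3, 10, 16, 20) → sum 52
(3, 10, 16, 20, 18) → sum 67
(10, 16, 20, 18, 6) → sum 70  ≥ 70 ✓
(16, 20, 18, 6, 19) → sum 79  ≥ 70 ✓
(20, 18, 6, 19, 13) → sum 76  ≥ 70 ✓
(18, 6, 19, 13, 14) → sum 70  ≥ 70 ✓
(6, 19, 13, 14, 13) → sum 65
(19, 13, 14, 13, 11) → sum 70  ≥ 70 ✓
(13, 14, 13, 11, 10) → sum 61
(14, 13, 11, 10, 7) → sum 55
(13, 11, 10, 7, 6) → sum 47
(11, 10, 7, 6, 18) → sum 52
(10, 7, 6, 18, 9) → sum 50
5 windows satisfy the condition.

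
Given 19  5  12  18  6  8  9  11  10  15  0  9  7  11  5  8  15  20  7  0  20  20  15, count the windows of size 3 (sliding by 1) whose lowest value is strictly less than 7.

14

[19, 5, 12] → min 5  < 7 ✓
[5, 12, 18] → min 5  < 7 ✓
[12, 18, 6] → min 6  < 7 ✓
[18, 6, 8] → min 6  < 7 ✓
[6, 8, 9] → min 6  < 7 ✓
[8, 9, 11] → min 8
[9, 11, 10] → min 9
[11, 10, 15] → min 10
[10, 15, 0] → min 0  < 7 ✓
[15, 0, 9] → min 0  < 7 ✓
[0, 9, 7] → min 0  < 7 ✓
[9, 7, 11] → min 7
[7, 11, 5] → min 5  < 7 ✓
[11, 5, 8] → min 5  < 7 ✓
[5, 8, 15] → min 5  < 7 ✓
[8, 15, 20] → min 8
[15, 20, 7] → min 7
[20, 7, 0] → min 0  < 7 ✓
[7, 0, 20] → min 0  < 7 ✓
[0, 20, 20] → min 0  < 7 ✓
[20, 20, 15] → min 15
14 windows satisfy the condition.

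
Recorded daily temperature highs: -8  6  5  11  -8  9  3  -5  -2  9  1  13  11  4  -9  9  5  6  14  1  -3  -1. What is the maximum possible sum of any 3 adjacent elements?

28

Each size-3 window and its sum:
(-8, 6, 5) → sum 3
(6, 5, 11) → sum 22
(5, 11, -8) → sum 8
(11, -8, 9) → sum 12
(-8, 9, 3) → sum 4
(9, 3, -5) → sum 7
(3, -5, -2) → sum -4
(-5, -2, 9) → sum 2
(-2, 9, 1) → sum 8
(9, 1, 13) → sum 23
(1, 13, 11) → sum 25
(13, 11, 4) → sum 28
(11, 4, -9) → sum 6
(4, -9, 9) → sum 4
(-9, 9, 5) → sum 5
(9, 5, 6) → sum 20
(5, 6, 14) → sum 25
(6, 14, 1) → sum 21
(14, 1, -3) → sum 12
(1, -3, -1) → sum -3
Maximum of these is 28.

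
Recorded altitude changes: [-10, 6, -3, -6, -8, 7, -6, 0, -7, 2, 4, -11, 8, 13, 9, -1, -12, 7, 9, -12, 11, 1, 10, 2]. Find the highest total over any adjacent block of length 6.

Window sums for each of the 19 positions:
[-10, 6, -3, -6, -8, 7] → sum -14
[6, -3, -6, -8, 7, -6] → sum -10
[-3, -6, -8, 7, -6, 0] → sum -16
[-6, -8, 7, -6, 0, -7] → sum -20
[-8, 7, -6, 0, -7, 2] → sum -12
[7, -6, 0, -7, 2, 4] → sum 0
[-6, 0, -7, 2, 4, -11] → sum -18
[0, -7, 2, 4, -11, 8] → sum -4
[-7, 2, 4, -11, 8, 13] → sum 9
[2, 4, -11, 8, 13, 9] → sum 25
[4, -11, 8, 13, 9, -1] → sum 22
[-11, 8, 13, 9, -1, -12] → sum 6
[8, 13, 9, -1, -12, 7] → sum 24
[13, 9, -1, -12, 7, 9] → sum 25
[9, -1, -12, 7, 9, -12] → sum 0
[-1, -12, 7, 9, -12, 11] → sum 2
[-12, 7, 9, -12, 11, 1] → sum 4
[7, 9, -12, 11, 1, 10] → sum 26
[9, -12, 11, 1, 10, 2] → sum 21
Highest of these is 26.

26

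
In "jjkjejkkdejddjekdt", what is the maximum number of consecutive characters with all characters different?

5

add j: [j] len 1
add j (repeat j, move left end past it): [j] len 1
add k: [j, k] len 2
add j (repeat j, move left end past it): [k, j] len 2
add e: [k, j, e] len 3
add j (repeat j, move left end past it): [e, j] len 2
add k: [e, j, k] len 3
add k (repeat k, move left end past it): [k] len 1
add d: [k, d] len 2
add e: [k, d, e] len 3
add j: [k, d, e, j] len 4
add d (repeat d, move left end past it): [e, j, d] len 3
add d (repeat d, move left end past it): [d] len 1
add j: [d, j] len 2
add e: [d, j, e] len 3
add k: [d, j, e, k] len 4
add d (repeat d, move left end past it): [j, e, k, d] len 4
add t: [j, e, k, d, t] len 5
Longest all-distinct length: 5.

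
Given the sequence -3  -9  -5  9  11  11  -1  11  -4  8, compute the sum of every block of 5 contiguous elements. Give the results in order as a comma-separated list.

Sliding a size-5 window across the 10 values:
(-3, -9, -5, 9, 11) → sum 3
(-9, -5, 9, 11, 11) → sum 17
(-5, 9, 11, 11, -1) → sum 25
(9, 11, 11, -1, 11) → sum 41
(11, 11, -1, 11, -4) → sum 28
(11, -1, 11, -4, 8) → sum 25

3, 17, 25, 41, 28, 25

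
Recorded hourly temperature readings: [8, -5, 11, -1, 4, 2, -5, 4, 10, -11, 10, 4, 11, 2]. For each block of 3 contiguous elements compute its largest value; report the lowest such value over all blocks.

4

[8, -5, 11] → max 11
[-5, 11, -1] → max 11
[11, -1, 4] → max 11
[-1, 4, 2] → max 4
[4, 2, -5] → max 4
[2, -5, 4] → max 4
[-5, 4, 10] → max 10
[4, 10, -11] → max 10
[10, -11, 10] → max 10
[-11, 10, 4] → max 10
[10, 4, 11] → max 11
[4, 11, 2] → max 11
Lowest of these is 4.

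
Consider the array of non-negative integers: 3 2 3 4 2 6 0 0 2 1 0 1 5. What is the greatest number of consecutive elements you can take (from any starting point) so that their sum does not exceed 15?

8

→ 3: sum 3, len 1
→ 2: sum 5, len 2
→ 3: sum 8, len 3
→ 4: sum 12, len 4
→ 2: sum 14, len 5
→ 6 (dropped 3, 2): sum 15, len 4
→ 0: sum 15, len 5
→ 0: sum 15, len 6
→ 2 (dropped 3): sum 14, len 6
→ 1: sum 15, len 7
→ 0: sum 15, len 8
→ 1 (dropped 4): sum 12, len 8
→ 5 (dropped 2): sum 15, len 8
Longest length seen: 8.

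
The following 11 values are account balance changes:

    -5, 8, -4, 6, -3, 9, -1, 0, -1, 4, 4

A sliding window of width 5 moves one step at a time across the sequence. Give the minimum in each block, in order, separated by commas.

-5, -4, -4, -3, -3, -1, -1

-5 8 -4 6 -3 → min -5
8 -4 6 -3 9 → min -4
-4 6 -3 9 -1 → min -4
6 -3 9 -1 0 → min -3
-3 9 -1 0 -1 → min -3
9 -1 0 -1 4 → min -1
-1 0 -1 4 4 → min -1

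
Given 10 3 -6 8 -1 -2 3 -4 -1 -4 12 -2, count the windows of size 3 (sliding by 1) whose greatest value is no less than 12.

2

[10, 3, -6] → max 10
[3, -6, 8] → max 8
[-6, 8, -1] → max 8
[8, -1, -2] → max 8
[-1, -2, 3] → max 3
[-2, 3, -4] → max 3
[3, -4, -1] → max 3
[-4, -1, -4] → max -1
[-1, -4, 12] → max 12  ≥ 12 ✓
[-4, 12, -2] → max 12  ≥ 12 ✓
2 windows satisfy the condition.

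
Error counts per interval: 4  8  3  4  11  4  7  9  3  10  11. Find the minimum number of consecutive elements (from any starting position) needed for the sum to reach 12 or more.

Extend right; whenever the sum reaches 12, record the length and shrink from the left:
add 4: running sum 4 < 12
add 8: shortest ending here [4, 8] sum 12, len 2
add 3: shortest ending here [4, 8, 3] sum 15, len 3
add 4: shortest ending here [8, 3, 4] sum 15, len 3
add 11: shortest ending here [4, 11] sum 15, len 2
add 4: shortest ending here [11, 4] sum 15, len 2
add 7: shortest ending here [11, 4, 7] sum 22, len 3
add 9: shortest ending here [7, 9] sum 16, len 2
add 3: shortest ending here [9, 3] sum 12, len 2
add 10: shortest ending here [3, 10] sum 13, len 2
add 11: shortest ending here [10, 11] sum 21, len 2
Shortest qualifying length: 2.

2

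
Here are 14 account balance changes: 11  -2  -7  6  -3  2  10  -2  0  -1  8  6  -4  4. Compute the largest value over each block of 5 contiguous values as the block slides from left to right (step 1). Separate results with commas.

11, 6, 10, 10, 10, 10, 10, 8, 8, 8

[11, -2, -7, 6, -3] → max 11
[-2, -7, 6, -3, 2] → max 6
[-7, 6, -3, 2, 10] → max 10
[6, -3, 2, 10, -2] → max 10
[-3, 2, 10, -2, 0] → max 10
[2, 10, -2, 0, -1] → max 10
[10, -2, 0, -1, 8] → max 10
[-2, 0, -1, 8, 6] → max 8
[0, -1, 8, 6, -4] → max 8
[-1, 8, 6, -4, 4] → max 8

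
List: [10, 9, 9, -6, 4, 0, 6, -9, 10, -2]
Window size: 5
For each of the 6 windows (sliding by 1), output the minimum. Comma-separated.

-6, -6, -6, -9, -9, -9

Sliding a size-5 window across the 10 values:
(10, 9, 9, -6, 4) → min -6
(9, 9, -6, 4, 0) → min -6
(9, -6, 4, 0, 6) → min -6
(-6, 4, 0, 6, -9) → min -9
(4, 0, 6, -9, 10) → min -9
(0, 6, -9, 10, -2) → min -9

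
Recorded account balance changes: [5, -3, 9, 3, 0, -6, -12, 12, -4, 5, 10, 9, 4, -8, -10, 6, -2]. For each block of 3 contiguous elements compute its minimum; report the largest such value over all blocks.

5 -3 9 → min -3
-3 9 3 → min -3
9 3 0 → min 0
3 0 -6 → min -6
0 -6 -12 → min -12
-6 -12 12 → min -12
-12 12 -4 → min -12
12 -4 5 → min -4
-4 5 10 → min -4
5 10 9 → min 5
10 9 4 → min 4
9 4 -8 → min -8
4 -8 -10 → min -10
-8 -10 6 → min -10
-10 6 -2 → min -10
Largest of these is 5.

5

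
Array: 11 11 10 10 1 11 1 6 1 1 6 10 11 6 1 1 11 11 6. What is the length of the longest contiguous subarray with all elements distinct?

4

add 11: [11] len 1
add 11 (repeat 11, move left end past it): [11] len 1
add 10: [11, 10] len 2
add 10 (repeat 10, move left end past it): [10] len 1
add 1: [10, 1] len 2
add 11: [10, 1, 11] len 3
add 1 (repeat 1, move left end past it): [11, 1] len 2
add 6: [11, 1, 6] len 3
add 1 (repeat 1, move left end past it): [6, 1] len 2
add 1 (repeat 1, move left end past it): [1] len 1
add 6: [1, 6] len 2
add 10: [1, 6, 10] len 3
add 11: [1, 6, 10, 11] len 4
add 6 (repeat 6, move left end past it): [10, 11, 6] len 3
add 1: [10, 11, 6, 1] len 4
add 1 (repeat 1, move left end past it): [1] len 1
add 11: [1, 11] len 2
add 11 (repeat 11, move left end past it): [11] len 1
add 6: [11, 6] len 2
Longest all-distinct length: 4.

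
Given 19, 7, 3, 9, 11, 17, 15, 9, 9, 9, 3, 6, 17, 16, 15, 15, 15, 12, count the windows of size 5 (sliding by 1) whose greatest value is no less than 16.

12

19 7 3 9 11 → max 19  ≥ 16 ✓
7 3 9 11 17 → max 17  ≥ 16 ✓
3 9 11 17 15 → max 17  ≥ 16 ✓
9 11 17 15 9 → max 17  ≥ 16 ✓
11 17 15 9 9 → max 17  ≥ 16 ✓
17 15 9 9 9 → max 17  ≥ 16 ✓
15 9 9 9 3 → max 15
9 9 9 3 6 → max 9
9 9 3 6 17 → max 17  ≥ 16 ✓
9 3 6 17 16 → max 17  ≥ 16 ✓
3 6 17 16 15 → max 17  ≥ 16 ✓
6 17 16 15 15 → max 17  ≥ 16 ✓
17 16 15 15 15 → max 17  ≥ 16 ✓
16 15 15 15 12 → max 16  ≥ 16 ✓
12 windows satisfy the condition.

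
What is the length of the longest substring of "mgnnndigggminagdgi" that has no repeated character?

add m: [m] len 1
add g: [m, g] len 2
add n: [m, g, n] len 3
add n (repeat n, move left end past it): [n] len 1
add n (repeat n, move left end past it): [n] len 1
add d: [n, d] len 2
add i: [n, d, i] len 3
add g: [n, d, i, g] len 4
add g (repeat g, move left end past it): [g] len 1
add g (repeat g, move left end past it): [g] len 1
add m: [g, m] len 2
add i: [g, m, i] len 3
add n: [g, m, i, n] len 4
add a: [g, m, i, n, a] len 5
add g (repeat g, move left end past it): [m, i, n, a, g] len 5
add d: [m, i, n, a, g, d] len 6
add g (repeat g, move left end past it): [d, g] len 2
add i: [d, g, i] len 3
Longest all-distinct length: 6.

6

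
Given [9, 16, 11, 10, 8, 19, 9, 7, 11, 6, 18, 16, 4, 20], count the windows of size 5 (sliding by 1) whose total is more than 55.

4

(9, 16, 11, 10, 8) → sum 54
(16, 11, 10, 8, 19) → sum 64  > 55 ✓
(11, 10, 8, 19, 9) → sum 57  > 55 ✓
(10, 8, 19, 9, 7) → sum 53
(8, 19, 9, 7, 11) → sum 54
(19, 9, 7, 11, 6) → sum 52
(9, 7, 11, 6, 18) → sum 51
(7, 11, 6, 18, 16) → sum 58  > 55 ✓
(11, 6, 18, 16, 4) → sum 55
(6, 18, 16, 4, 20) → sum 64  > 55 ✓
4 windows satisfy the condition.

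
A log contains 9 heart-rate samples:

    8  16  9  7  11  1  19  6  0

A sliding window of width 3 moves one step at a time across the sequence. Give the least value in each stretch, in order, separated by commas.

8, 7, 7, 1, 1, 1, 0

Sliding a size-3 window across the 9 values:
8 16 9 → min 8
16 9 7 → min 7
9 7 11 → min 7
7 11 1 → min 1
11 1 19 → min 1
1 19 6 → min 1
19 6 0 → min 0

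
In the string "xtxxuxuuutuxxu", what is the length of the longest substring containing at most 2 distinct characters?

add x: window [x] (1 distinct), len 1
add t: window [x, t] (2 distinct), len 2
add x: window [x, t, x] (2 distinct), len 3
add x: window [x, t, x, x] (2 distinct), len 4
add u: window [x, x, u] (2 distinct), len 3
add x: window [x, x, u, x] (2 distinct), len 4
add u: window [x, x, u, x, u] (2 distinct), len 5
add u: window [x, x, u, x, u, u] (2 distinct), len 6
add u: window [x, x, u, x, u, u, u] (2 distinct), len 7
add t: window [u, u, u, t] (2 distinct), len 4
add u: window [u, u, u, t, u] (2 distinct), len 5
add x: window [u, x] (2 distinct), len 2
add x: window [u, x, x] (2 distinct), len 3
add u: window [u, x, x, u] (2 distinct), len 4
Longest length with ≤2 distinct: 7.

7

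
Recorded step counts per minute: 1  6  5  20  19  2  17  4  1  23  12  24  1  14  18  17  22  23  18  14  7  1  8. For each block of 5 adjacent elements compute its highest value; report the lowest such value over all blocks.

18

(1, 6, 5, 20, 19) → max 20
(6, 5, 20, 19, 2) → max 20
(5, 20, 19, 2, 17) → max 20
(20, 19, 2, 17, 4) → max 20
(19, 2, 17, 4, 1) → max 19
(2, 17, 4, 1, 23) → max 23
(17, 4, 1, 23, 12) → max 23
(4, 1, 23, 12, 24) → max 24
(1, 23, 12, 24, 1) → max 24
(23, 12, 24, 1, 14) → max 24
(12, 24, 1, 14, 18) → max 24
(24, 1, 14, 18, 17) → max 24
(1, 14, 18, 17, 22) → max 22
(14, 18, 17, 22, 23) → max 23
(18, 17, 22, 23, 18) → max 23
(17, 22, 23, 18, 14) → max 23
(22, 23, 18, 14, 7) → max 23
(23, 18, 14, 7, 1) → max 23
(18, 14, 7, 1, 8) → max 18
Lowest of these is 18.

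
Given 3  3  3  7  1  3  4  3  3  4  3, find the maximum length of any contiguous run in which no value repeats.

4

add 3: [3] len 1
add 3 (repeat 3, move left end past it): [3] len 1
add 3 (repeat 3, move left end past it): [3] len 1
add 7: [3, 7] len 2
add 1: [3, 7, 1] len 3
add 3 (repeat 3, move left end past it): [7, 1, 3] len 3
add 4: [7, 1, 3, 4] len 4
add 3 (repeat 3, move left end past it): [4, 3] len 2
add 3 (repeat 3, move left end past it): [3] len 1
add 4: [3, 4] len 2
add 3 (repeat 3, move left end past it): [4, 3] len 2
Longest all-distinct length: 4.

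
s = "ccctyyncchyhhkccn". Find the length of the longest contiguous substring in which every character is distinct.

add c: [c] len 1
add c (repeat c, move left end past it): [c] len 1
add c (repeat c, move left end past it): [c] len 1
add t: [c, t] len 2
add y: [c, t, y] len 3
add y (repeat y, move left end past it): [y] len 1
add n: [y, n] len 2
add c: [y, n, c] len 3
add c (repeat c, move left end past it): [c] len 1
add h: [c, h] len 2
add y: [c, h, y] len 3
add h (repeat h, move left end past it): [y, h] len 2
add h (repeat h, move left end past it): [h] len 1
add k: [h, k] len 2
add c: [h, k, c] len 3
add c (repeat c, move left end past it): [c] len 1
add n: [c, n] len 2
Longest all-distinct length: 3.

3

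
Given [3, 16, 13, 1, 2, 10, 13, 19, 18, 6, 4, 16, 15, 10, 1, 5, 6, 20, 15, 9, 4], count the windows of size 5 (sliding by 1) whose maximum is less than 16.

2

[3, 16, 13, 1, 2] → max 16
[16, 13, 1, 2, 10] → max 16
[13, 1, 2, 10, 13] → max 13  < 16 ✓
[1, 2, 10, 13, 19] → max 19
[2, 10, 13, 19, 18] → max 19
[10, 13, 19, 18, 6] → max 19
[13, 19, 18, 6, 4] → max 19
[19, 18, 6, 4, 16] → max 19
[18, 6, 4, 16, 15] → max 18
[6, 4, 16, 15, 10] → max 16
[4, 16, 15, 10, 1] → max 16
[16, 15, 10, 1, 5] → max 16
[15, 10, 1, 5, 6] → max 15  < 16 ✓
[10, 1, 5, 6, 20] → max 20
[1, 5, 6, 20, 15] → max 20
[5, 6, 20, 15, 9] → max 20
[6, 20, 15, 9, 4] → max 20
2 windows satisfy the condition.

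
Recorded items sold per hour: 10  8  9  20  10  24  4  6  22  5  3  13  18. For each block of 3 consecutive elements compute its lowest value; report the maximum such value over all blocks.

10

[10, 8, 9] → min 8
[8, 9, 20] → min 8
[9, 20, 10] → min 9
[20, 10, 24] → min 10
[10, 24, 4] → min 4
[24, 4, 6] → min 4
[4, 6, 22] → min 4
[6, 22, 5] → min 5
[22, 5, 3] → min 3
[5, 3, 13] → min 3
[3, 13, 18] → min 3
Maximum of these is 10.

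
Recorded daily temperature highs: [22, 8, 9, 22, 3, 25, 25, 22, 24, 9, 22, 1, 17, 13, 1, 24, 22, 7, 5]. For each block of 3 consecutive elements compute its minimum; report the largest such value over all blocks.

22

(22, 8, 9) → min 8
(8, 9, 22) → min 8
(9, 22, 3) → min 3
(22, 3, 25) → min 3
(3, 25, 25) → min 3
(25, 25, 22) → min 22
(25, 22, 24) → min 22
(22, 24, 9) → min 9
(24, 9, 22) → min 9
(9, 22, 1) → min 1
(22, 1, 17) → min 1
(1, 17, 13) → min 1
(17, 13, 1) → min 1
(13, 1, 24) → min 1
(1, 24, 22) → min 1
(24, 22, 7) → min 7
(22, 7, 5) → min 5
Largest of these is 22.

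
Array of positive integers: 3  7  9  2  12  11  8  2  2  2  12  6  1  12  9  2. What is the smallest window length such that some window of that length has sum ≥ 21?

2

add 3: running sum 3 < 21
add 7: running sum 10 < 21
add 9: running sum 19 < 21
end 3: [3, 7, 9, 2] sum 21, len 4
end 4: [9, 2, 12] sum 23, len 3
end 5: [12, 11] sum 23, len 2
end 6: [12, 11, 8] sum 31, len 3
end 7: [11, 8, 2] sum 21, len 3
end 8: [11, 8, 2, 2] sum 23, len 4
end 9: [11, 8, 2, 2, 2] sum 25, len 5
end 10: [8, 2, 2, 2, 12] sum 26, len 5
end 11: [2, 2, 12, 6] sum 22, len 4
end 12: [2, 12, 6, 1] sum 21, len 4
end 13: [12, 6, 1, 12] sum 31, len 4
end 14: [12, 9] sum 21, len 2
end 15: [12, 9, 2] sum 23, len 3
Shortest qualifying length: 2.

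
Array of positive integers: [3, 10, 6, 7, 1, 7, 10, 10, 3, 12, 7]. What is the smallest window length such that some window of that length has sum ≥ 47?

6

Extend right; whenever the sum reaches 47, record the length and shrink from the left:
add 3: running sum 3 < 47
add 10: running sum 13 < 47
add 6: running sum 19 < 47
add 7: running sum 26 < 47
add 1: running sum 27 < 47
add 7: running sum 34 < 47
add 10: running sum 44 < 47
add 10: shortest ending here [10, 6, 7, 1, 7, 10, 10] sum 51, len 7
add 3: shortest ending here [10, 6, 7, 1, 7, 10, 10, 3] sum 54, len 8
add 12: shortest ending here [7, 1, 7, 10, 10, 3, 12] sum 50, len 7
add 7: shortest ending here [7, 10, 10, 3, 12, 7] sum 49, len 6
Shortest qualifying length: 6.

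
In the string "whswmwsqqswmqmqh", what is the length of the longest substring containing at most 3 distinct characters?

add w: window [w] (1 distinct), len 1
add h: window [w, h] (2 distinct), len 2
add s: window [w, h, s] (3 distinct), len 3
add w: window [w, h, s, w] (3 distinct), len 4
add m: window [s, w, m] (3 distinct), len 3
add w: window [s, w, m, w] (3 distinct), len 4
add s: window [s, w, m, w, s] (3 distinct), len 5
add q: window [w, s, q] (3 distinct), len 3
add q: window [w, s, q, q] (3 distinct), len 4
add s: window [w, s, q, q, s] (3 distinct), len 5
add w: window [w, s, q, q, s, w] (3 distinct), len 6
add m: window [s, w, m] (3 distinct), len 3
add q: window [w, m, q] (3 distinct), len 3
add m: window [w, m, q, m] (3 distinct), len 4
add q: window [w, m, q, m, q] (3 distinct), len 5
add h: window [m, q, m, q, h] (3 distinct), len 5
Longest length with ≤3 distinct: 6.

6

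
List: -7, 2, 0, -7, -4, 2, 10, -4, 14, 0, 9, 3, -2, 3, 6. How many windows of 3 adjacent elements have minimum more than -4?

5

[-7, 2, 0] → min -7
[2, 0, -7] → min -7
[0, -7, -4] → min -7
[-7, -4, 2] → min -7
[-4, 2, 10] → min -4
[2, 10, -4] → min -4
[10, -4, 14] → min -4
[-4, 14, 0] → min -4
[14, 0, 9] → min 0  > -4 ✓
[0, 9, 3] → min 0  > -4 ✓
[9, 3, -2] → min -2  > -4 ✓
[3, -2, 3] → min -2  > -4 ✓
[-2, 3, 6] → min -2  > -4 ✓
5 windows satisfy the condition.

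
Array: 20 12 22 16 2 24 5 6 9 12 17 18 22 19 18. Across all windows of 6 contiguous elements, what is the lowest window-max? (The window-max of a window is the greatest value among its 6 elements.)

18

[20, 12, 22, 16, 2, 24] → max 24
[12, 22, 16, 2, 24, 5] → max 24
[22, 16, 2, 24, 5, 6] → max 24
[16, 2, 24, 5, 6, 9] → max 24
[2, 24, 5, 6, 9, 12] → max 24
[24, 5, 6, 9, 12, 17] → max 24
[5, 6, 9, 12, 17, 18] → max 18
[6, 9, 12, 17, 18, 22] → max 22
[9, 12, 17, 18, 22, 19] → max 22
[12, 17, 18, 22, 19, 18] → max 22
Lowest of these is 18.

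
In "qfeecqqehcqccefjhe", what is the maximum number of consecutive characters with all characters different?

[q] len 1
[q, f] len 2
[q, f, e] len 3
[e] len 1
[e, c] len 2
[e, c, q] len 3
[q] len 1
[q, e] len 2
[q, e, h] len 3
[q, e, h, c] len 4
[e, h, c, q] len 4
[q, c] len 2
[c] len 1
[c, e] len 2
[c, e, f] len 3
[c, e, f, j] len 4
[c, e, f, j, h] len 5
[f, j, h, e] len 4
Longest all-distinct length: 5.

5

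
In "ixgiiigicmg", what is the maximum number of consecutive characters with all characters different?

add i: [i] len 1
add x: [i, x] len 2
add g: [i, x, g] len 3
add i (repeat i, move left end past it): [x, g, i] len 3
add i (repeat i, move left end past it): [i] len 1
add i (repeat i, move left end past it): [i] len 1
add g: [i, g] len 2
add i (repeat i, move left end past it): [g, i] len 2
add c: [g, i, c] len 3
add m: [g, i, c, m] len 4
add g (repeat g, move left end past it): [i, c, m, g] len 4
Longest all-distinct length: 4.

4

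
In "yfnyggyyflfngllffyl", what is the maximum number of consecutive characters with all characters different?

4

add y: [y] len 1
add f: [y, f] len 2
add n: [y, f, n] len 3
add y (repeat y, move left end past it): [f, n, y] len 3
add g: [f, n, y, g] len 4
add g (repeat g, move left end past it): [g] len 1
add y: [g, y] len 2
add y (repeat y, move left end past it): [y] len 1
add f: [y, f] len 2
add l: [y, f, l] len 3
add f (repeat f, move left end past it): [l, f] len 2
add n: [l, f, n] len 3
add g: [l, f, n, g] len 4
add l (repeat l, move left end past it): [f, n, g, l] len 4
add l (repeat l, move left end past it): [l] len 1
add f: [l, f] len 2
add f (repeat f, move left end past it): [f] len 1
add y: [f, y] len 2
add l: [f, y, l] len 3
Longest all-distinct length: 4.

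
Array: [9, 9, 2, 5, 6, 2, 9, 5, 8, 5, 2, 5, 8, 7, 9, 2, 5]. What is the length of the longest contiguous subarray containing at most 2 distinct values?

3

add 9: window [9] (1 distinct), len 1
add 9: window [9, 9] (1 distinct), len 2
add 2: window [9, 9, 2] (2 distinct), len 3
add 5: window [2, 5] (2 distinct), len 2
add 6: window [5, 6] (2 distinct), len 2
add 2: window [6, 2] (2 distinct), len 2
add 9: window [2, 9] (2 distinct), len 2
add 5: window [9, 5] (2 distinct), len 2
add 8: window [5, 8] (2 distinct), len 2
add 5: window [5, 8, 5] (2 distinct), len 3
add 2: window [5, 2] (2 distinct), len 2
add 5: window [5, 2, 5] (2 distinct), len 3
add 8: window [5, 8] (2 distinct), len 2
add 7: window [8, 7] (2 distinct), len 2
add 9: window [7, 9] (2 distinct), len 2
add 2: window [9, 2] (2 distinct), len 2
add 5: window [2, 5] (2 distinct), len 2
Longest length with ≤2 distinct: 3.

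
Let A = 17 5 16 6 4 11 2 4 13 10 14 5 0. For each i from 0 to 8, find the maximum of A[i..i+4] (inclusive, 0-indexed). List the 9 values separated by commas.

Sliding a size-5 window across the 13 values:
(17, 5, 16, 6, 4) → max 17
(5, 16, 6, 4, 11) → max 16
(16, 6, 4, 11, 2) → max 16
(6, 4, 11, 2, 4) → max 11
(4, 11, 2, 4, 13) → max 13
(11, 2, 4, 13, 10) → max 13
(2, 4, 13, 10, 14) → max 14
(4, 13, 10, 14, 5) → max 14
(13, 10, 14, 5, 0) → max 14

17, 16, 16, 11, 13, 13, 14, 14, 14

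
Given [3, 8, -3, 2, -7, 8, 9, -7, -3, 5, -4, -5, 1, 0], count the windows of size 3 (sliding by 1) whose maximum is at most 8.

[3, 8, -3] → max 8  ≤ 8 ✓
[8, -3, 2] → max 8  ≤ 8 ✓
[-3, 2, -7] → max 2  ≤ 8 ✓
[2, -7, 8] → max 8  ≤ 8 ✓
[-7, 8, 9] → max 9
[8, 9, -7] → max 9
[9, -7, -3] → max 9
[-7, -3, 5] → max 5  ≤ 8 ✓
[-3, 5, -4] → max 5  ≤ 8 ✓
[5, -4, -5] → max 5  ≤ 8 ✓
[-4, -5, 1] → max 1  ≤ 8 ✓
[-5, 1, 0] → max 1  ≤ 8 ✓
9 windows satisfy the condition.

9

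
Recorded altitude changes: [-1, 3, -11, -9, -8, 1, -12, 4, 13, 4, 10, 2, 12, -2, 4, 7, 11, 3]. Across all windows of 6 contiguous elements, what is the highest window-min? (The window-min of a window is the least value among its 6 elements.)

2

Window mins for each of the 13 positions:
[-1, 3, -11, -9, -8, 1] → min -11
[3, -11, -9, -8, 1, -12] → min -12
[-11, -9, -8, 1, -12, 4] → min -12
[-9, -8, 1, -12, 4, 13] → min -12
[-8, 1, -12, 4, 13, 4] → min -12
[1, -12, 4, 13, 4, 10] → min -12
[-12, 4, 13, 4, 10, 2] → min -12
[4, 13, 4, 10, 2, 12] → min 2
[13, 4, 10, 2, 12, -2] → min -2
[4, 10, 2, 12, -2, 4] → min -2
[10, 2, 12, -2, 4, 7] → min -2
[2, 12, -2, 4, 7, 11] → min -2
[12, -2, 4, 7, 11, 3] → min -2
Highest of these is 2.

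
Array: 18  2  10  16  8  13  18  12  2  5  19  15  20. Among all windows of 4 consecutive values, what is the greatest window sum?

18 2 10 16 → sum 46
2 10 16 8 → sum 36
10 16 8 13 → sum 47
16 8 13 18 → sum 55
8 13 18 12 → sum 51
13 18 12 2 → sum 45
18 12 2 5 → sum 37
12 2 5 19 → sum 38
2 5 19 15 → sum 41
5 19 15 20 → sum 59
Greatest of these is 59.

59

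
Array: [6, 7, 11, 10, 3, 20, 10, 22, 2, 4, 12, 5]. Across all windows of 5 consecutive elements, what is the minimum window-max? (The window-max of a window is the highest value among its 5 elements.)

11

Window maxs for each of the 8 positions:
6 7 11 10 3 → max 11
7 11 10 3 20 → max 20
11 10 3 20 10 → max 20
10 3 20 10 22 → max 22
3 20 10 22 2 → max 22
20 10 22 2 4 → max 22
10 22 2 4 12 → max 22
22 2 4 12 5 → max 22
Minimum of these is 11.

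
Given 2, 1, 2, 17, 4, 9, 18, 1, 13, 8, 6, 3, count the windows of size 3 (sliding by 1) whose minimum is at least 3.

2 1 2 → min 1
1 2 17 → min 1
2 17 4 → min 2
17 4 9 → min 4  ≥ 3 ✓
4 9 18 → min 4  ≥ 3 ✓
9 18 1 → min 1
18 1 13 → min 1
1 13 8 → min 1
13 8 6 → min 6  ≥ 3 ✓
8 6 3 → min 3  ≥ 3 ✓
4 windows satisfy the condition.

4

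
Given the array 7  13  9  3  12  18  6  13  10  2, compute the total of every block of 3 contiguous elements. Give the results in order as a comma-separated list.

29, 25, 24, 33, 36, 37, 29, 25

[7, 13, 9] → sum 29
[13, 9, 3] → sum 25
[9, 3, 12] → sum 24
[3, 12, 18] → sum 33
[12, 18, 6] → sum 36
[18, 6, 13] → sum 37
[6, 13, 10] → sum 29
[13, 10, 2] → sum 25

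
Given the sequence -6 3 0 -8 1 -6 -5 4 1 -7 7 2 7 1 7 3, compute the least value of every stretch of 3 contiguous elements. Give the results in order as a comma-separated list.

Sliding a size-3 window across the 16 values:
-6 3 0 → min -6
3 0 -8 → min -8
0 -8 1 → min -8
-8 1 -6 → min -8
1 -6 -5 → min -6
-6 -5 4 → min -6
-5 4 1 → min -5
4 1 -7 → min -7
1 -7 7 → min -7
-7 7 2 → min -7
7 2 7 → min 2
2 7 1 → min 1
7 1 7 → min 1
1 7 3 → min 1

-6, -8, -8, -8, -6, -6, -5, -7, -7, -7, 2, 1, 1, 1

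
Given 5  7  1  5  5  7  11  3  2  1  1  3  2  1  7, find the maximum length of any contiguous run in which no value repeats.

[5] len 1
[5, 7] len 2
[5, 7, 1] len 3
[7, 1, 5] len 3
[5] len 1
[5, 7] len 2
[5, 7, 11] len 3
[5, 7, 11, 3] len 4
[5, 7, 11, 3, 2] len 5
[5, 7, 11, 3, 2, 1] len 6
[1] len 1
[1, 3] len 2
[1, 3, 2] len 3
[3, 2, 1] len 3
[3, 2, 1, 7] len 4
Longest all-distinct length: 6.

6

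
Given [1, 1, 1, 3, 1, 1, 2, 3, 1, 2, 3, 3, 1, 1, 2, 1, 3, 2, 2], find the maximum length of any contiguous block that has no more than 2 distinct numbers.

add 1: window [1] (1 distinct), len 1
add 1: window [1, 1] (1 distinct), len 2
add 1: window [1, 1, 1] (1 distinct), len 3
add 3: window [1, 1, 1, 3] (2 distinct), len 4
add 1: window [1, 1, 1, 3, 1] (2 distinct), len 5
add 1: window [1, 1, 1, 3, 1, 1] (2 distinct), len 6
add 2: window [1, 1, 2] (2 distinct), len 3
add 3: window [2, 3] (2 distinct), len 2
add 1: window [3, 1] (2 distinct), len 2
add 2: window [1, 2] (2 distinct), len 2
add 3: window [2, 3] (2 distinct), len 2
add 3: window [2, 3, 3] (2 distinct), len 3
add 1: window [3, 3, 1] (2 distinct), len 3
add 1: window [3, 3, 1, 1] (2 distinct), len 4
add 2: window [1, 1, 2] (2 distinct), len 3
add 1: window [1, 1, 2, 1] (2 distinct), len 4
add 3: window [1, 3] (2 distinct), len 2
add 2: window [3, 2] (2 distinct), len 2
add 2: window [3, 2, 2] (2 distinct), len 3
Longest length with ≤2 distinct: 6.

6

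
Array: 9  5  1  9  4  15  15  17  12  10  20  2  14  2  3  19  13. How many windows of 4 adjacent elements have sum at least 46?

5

9 5 1 9 → sum 24
5 1 9 4 → sum 19
1 9 4 15 → sum 29
9 4 15 15 → sum 43
4 15 15 17 → sum 51  ≥ 46 ✓
15 15 17 12 → sum 59  ≥ 46 ✓
15 17 12 10 → sum 54  ≥ 46 ✓
17 12 10 20 → sum 59  ≥ 46 ✓
12 10 20 2 → sum 44
10 20 2 14 → sum 46  ≥ 46 ✓
20 2 14 2 → sum 38
2 14 2 3 → sum 21
14 2 3 19 → sum 38
2 3 19 13 → sum 37
5 windows satisfy the condition.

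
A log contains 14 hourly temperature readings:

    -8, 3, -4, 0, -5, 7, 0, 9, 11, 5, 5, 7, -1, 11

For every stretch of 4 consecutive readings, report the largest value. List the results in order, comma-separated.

Sliding a size-4 window across the 14 values:
[-8, 3, -4, 0] → max 3
[3, -4, 0, -5] → max 3
[-4, 0, -5, 7] → max 7
[0, -5, 7, 0] → max 7
[-5, 7, 0, 9] → max 9
[7, 0, 9, 11] → max 11
[0, 9, 11, 5] → max 11
[9, 11, 5, 5] → max 11
[11, 5, 5, 7] → max 11
[5, 5, 7, -1] → max 7
[5, 7, -1, 11] → max 11

3, 3, 7, 7, 9, 11, 11, 11, 11, 7, 11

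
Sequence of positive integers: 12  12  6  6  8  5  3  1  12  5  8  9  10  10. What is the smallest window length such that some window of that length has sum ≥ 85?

Extend right; whenever the sum reaches 85, record the length and shrink from the left:
add 12: running sum 12 < 85
add 12: running sum 24 < 85
add 6: running sum 30 < 85
add 6: running sum 36 < 85
add 8: running sum 44 < 85
add 5: running sum 49 < 85
add 3: running sum 52 < 85
add 1: running sum 53 < 85
add 12: running sum 65 < 85
add 5: running sum 70 < 85
add 8: running sum 78 < 85
add 9: shortest ending here [12, 12, 6, 6, 8, 5, 3, 1, 12, 5, 8, 9] sum 87, len 12
add 10: shortest ending here [12, 6, 6, 8, 5, 3, 1, 12, 5, 8, 9, 10] sum 85, len 12
add 10: shortest ending here [12, 6, 6, 8, 5, 3, 1, 12, 5, 8, 9, 10, 10] sum 95, len 13
Shortest qualifying length: 12.

12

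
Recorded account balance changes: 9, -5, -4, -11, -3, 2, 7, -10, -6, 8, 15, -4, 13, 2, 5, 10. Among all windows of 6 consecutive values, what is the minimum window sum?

[9, -5, -4, -11, -3, 2] → sum -12
[-5, -4, -11, -3, 2, 7] → sum -14
[-4, -11, -3, 2, 7, -10] → sum -19
[-11, -3, 2, 7, -10, -6] → sum -21
[-3, 2, 7, -10, -6, 8] → sum -2
[2, 7, -10, -6, 8, 15] → sum 16
[7, -10, -6, 8, 15, -4] → sum 10
[-10, -6, 8, 15, -4, 13] → sum 16
[-6, 8, 15, -4, 13, 2] → sum 28
[8, 15, -4, 13, 2, 5] → sum 39
[15, -4, 13, 2, 5, 10] → sum 41
Minimum of these is -21.

-21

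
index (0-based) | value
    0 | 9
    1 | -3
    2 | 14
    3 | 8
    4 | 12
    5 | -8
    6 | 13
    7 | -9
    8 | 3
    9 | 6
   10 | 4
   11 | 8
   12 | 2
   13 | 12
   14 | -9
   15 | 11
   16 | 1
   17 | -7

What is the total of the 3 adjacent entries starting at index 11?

22

Elements at indices 11..13: 8, 2, 12
sum(8, 2, 12) = 22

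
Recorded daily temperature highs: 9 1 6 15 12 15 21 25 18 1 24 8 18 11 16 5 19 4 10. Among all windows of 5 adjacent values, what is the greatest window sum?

[9, 1, 6, 15, 12] → sum 43
[1, 6, 15, 12, 15] → sum 49
[6, 15, 12, 15, 21] → sum 69
[15, 12, 15, 21, 25] → sum 88
[12, 15, 21, 25, 18] → sum 91
[15, 21, 25, 18, 1] → sum 80
[21, 25, 18, 1, 24] → sum 89
[25, 18, 1, 24, 8] → sum 76
[18, 1, 24, 8, 18] → sum 69
[1, 24, 8, 18, 11] → sum 62
[24, 8, 18, 11, 16] → sum 77
[8, 18, 11, 16, 5] → sum 58
[18, 11, 16, 5, 19] → sum 69
[11, 16, 5, 19, 4] → sum 55
[16, 5, 19, 4, 10] → sum 54
Greatest of these is 91.

91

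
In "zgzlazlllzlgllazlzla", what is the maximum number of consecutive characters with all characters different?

add z: [z] len 1
add g: [z, g] len 2
add z (repeat z, move left end past it): [g, z] len 2
add l: [g, z, l] len 3
add a: [g, z, l, a] len 4
add z (repeat z, move left end past it): [l, a, z] len 3
add l (repeat l, move left end past it): [a, z, l] len 3
add l (repeat l, move left end past it): [l] len 1
add l (repeat l, move left end past it): [l] len 1
add z: [l, z] len 2
add l (repeat l, move left end past it): [z, l] len 2
add g: [z, l, g] len 3
add l (repeat l, move left end past it): [g, l] len 2
add l (repeat l, move left end past it): [l] len 1
add a: [l, a] len 2
add z: [l, a, z] len 3
add l (repeat l, move left end past it): [a, z, l] len 3
add z (repeat z, move left end past it): [l, z] len 2
add l (repeat l, move left end past it): [z, l] len 2
add a: [z, l, a] len 3
Longest all-distinct length: 4.

4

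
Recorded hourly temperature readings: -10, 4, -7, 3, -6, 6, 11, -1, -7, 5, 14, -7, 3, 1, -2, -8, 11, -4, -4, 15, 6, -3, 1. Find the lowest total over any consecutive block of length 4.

-10

Each size-4 window and its sum:
[-10, 4, -7, 3] → sum -10
[4, -7, 3, -6] → sum -6
[-7, 3, -6, 6] → sum -4
[3, -6, 6, 11] → sum 14
[-6, 6, 11, -1] → sum 10
[6, 11, -1, -7] → sum 9
[11, -1, -7, 5] → sum 8
[-1, -7, 5, 14] → sum 11
[-7, 5, 14, -7] → sum 5
[5, 14, -7, 3] → sum 15
[14, -7, 3, 1] → sum 11
[-7, 3, 1, -2] → sum -5
[3, 1, -2, -8] → sum -6
[1, -2, -8, 11] → sum 2
[-2, -8, 11, -4] → sum -3
[-8, 11, -4, -4] → sum -5
[11, -4, -4, 15] → sum 18
[-4, -4, 15, 6] → sum 13
[-4, 15, 6, -3] → sum 14
[15, 6, -3, 1] → sum 19
Lowest of these is -10.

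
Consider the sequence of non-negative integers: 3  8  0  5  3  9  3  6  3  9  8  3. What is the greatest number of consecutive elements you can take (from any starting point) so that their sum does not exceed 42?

9

→ 3: sum 3, len 1
→ 8: sum 11, len 2
→ 0: sum 11, len 3
→ 5: sum 16, len 4
→ 3: sum 19, len 5
→ 9: sum 28, len 6
→ 3: sum 31, len 7
→ 6: sum 37, len 8
→ 3: sum 40, len 9
→ 9 (dropped 3, 8): sum 38, len 8
→ 8 (dropped 0, 5): sum 41, len 7
→ 3 (dropped 3): sum 41, len 7
Longest length seen: 9.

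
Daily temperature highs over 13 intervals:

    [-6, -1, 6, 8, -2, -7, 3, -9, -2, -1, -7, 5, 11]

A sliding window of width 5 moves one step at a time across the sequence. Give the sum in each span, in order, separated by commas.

5, 4, 8, -7, -17, -16, -16, -14, 6

[-6, -1, 6, 8, -2] → sum 5
[-1, 6, 8, -2, -7] → sum 4
[6, 8, -2, -7, 3] → sum 8
[8, -2, -7, 3, -9] → sum -7
[-2, -7, 3, -9, -2] → sum -17
[-7, 3, -9, -2, -1] → sum -16
[3, -9, -2, -1, -7] → sum -16
[-9, -2, -1, -7, 5] → sum -14
[-2, -1, -7, 5, 11] → sum 6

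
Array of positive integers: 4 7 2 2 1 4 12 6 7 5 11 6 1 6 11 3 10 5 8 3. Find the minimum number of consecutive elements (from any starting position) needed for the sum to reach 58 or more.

9

add 4: running sum 4 < 58
add 7: running sum 11 < 58
add 2: running sum 13 < 58
add 2: running sum 15 < 58
add 1: running sum 16 < 58
add 4: running sum 20 < 58
add 12: running sum 32 < 58
add 6: running sum 38 < 58
add 7: running sum 45 < 58
add 5: running sum 50 < 58
add 11: shortest ending here [4, 7, 2, 2, 1, 4, 12, 6, 7, 5, 11] sum 61, len 11
add 6: shortest ending here [7, 2, 2, 1, 4, 12, 6, 7, 5, 11, 6] sum 63, len 11
add 1: shortest ending here [7, 2, 2, 1, 4, 12, 6, 7, 5, 11, 6, 1] sum 64, len 12
add 6: shortest ending here [4, 12, 6, 7, 5, 11, 6, 1, 6] sum 58, len 9
add 11: shortest ending here [12, 6, 7, 5, 11, 6, 1, 6, 11] sum 65, len 9
add 3: shortest ending here [12, 6, 7, 5, 11, 6, 1, 6, 11, 3] sum 68, len 10
add 10: shortest ending here [7, 5, 11, 6, 1, 6, 11, 3, 10] sum 60, len 9
add 5: shortest ending here [5, 11, 6, 1, 6, 11, 3, 10, 5] sum 58, len 9
add 8: shortest ending here [11, 6, 1, 6, 11, 3, 10, 5, 8] sum 61, len 9
add 3: shortest ending here [11, 6, 1, 6, 11, 3, 10, 5, 8, 3] sum 64, len 10
Shortest qualifying length: 9.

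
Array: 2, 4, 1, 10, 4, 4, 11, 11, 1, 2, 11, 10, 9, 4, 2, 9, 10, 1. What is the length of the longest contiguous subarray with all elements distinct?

[2] len 1
[2, 4] len 2
[2, 4, 1] len 3
[2, 4, 1, 10] len 4
[1, 10, 4] len 3
[4] len 1
[4, 11] len 2
[11] len 1
[11, 1] len 2
[11, 1, 2] len 3
[1, 2, 11] len 3
[1, 2, 11, 10] len 4
[1, 2, 11, 10, 9] len 5
[1, 2, 11, 10, 9, 4] len 6
[11, 10, 9, 4, 2] len 5
[4, 2, 9] len 3
[4, 2, 9, 10] len 4
[4, 2, 9, 10, 1] len 5
Longest all-distinct length: 6.

6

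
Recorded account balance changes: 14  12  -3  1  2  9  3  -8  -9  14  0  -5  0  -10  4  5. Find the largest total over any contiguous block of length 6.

35

14 12 -3 1 2 9 → sum 35
12 -3 1 2 9 3 → sum 24
-3 1 2 9 3 -8 → sum 4
1 2 9 3 -8 -9 → sum -2
2 9 3 -8 -9 14 → sum 11
9 3 -8 -9 14 0 → sum 9
3 -8 -9 14 0 -5 → sum -5
-8 -9 14 0 -5 0 → sum -8
-9 14 0 -5 0 -10 → sum -10
14 0 -5 0 -10 4 → sum 3
0 -5 0 -10 4 5 → sum -6
Largest of these is 35.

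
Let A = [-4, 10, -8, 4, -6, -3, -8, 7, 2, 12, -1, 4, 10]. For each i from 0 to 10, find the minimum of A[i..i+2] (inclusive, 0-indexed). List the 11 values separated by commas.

-8, -8, -8, -6, -8, -8, -8, 2, -1, -1, -1

[-4, 10, -8] → min -8
[10, -8, 4] → min -8
[-8, 4, -6] → min -8
[4, -6, -3] → min -6
[-6, -3, -8] → min -8
[-3, -8, 7] → min -8
[-8, 7, 2] → min -8
[7, 2, 12] → min 2
[2, 12, -1] → min -1
[12, -1, 4] → min -1
[-1, 4, 10] → min -1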